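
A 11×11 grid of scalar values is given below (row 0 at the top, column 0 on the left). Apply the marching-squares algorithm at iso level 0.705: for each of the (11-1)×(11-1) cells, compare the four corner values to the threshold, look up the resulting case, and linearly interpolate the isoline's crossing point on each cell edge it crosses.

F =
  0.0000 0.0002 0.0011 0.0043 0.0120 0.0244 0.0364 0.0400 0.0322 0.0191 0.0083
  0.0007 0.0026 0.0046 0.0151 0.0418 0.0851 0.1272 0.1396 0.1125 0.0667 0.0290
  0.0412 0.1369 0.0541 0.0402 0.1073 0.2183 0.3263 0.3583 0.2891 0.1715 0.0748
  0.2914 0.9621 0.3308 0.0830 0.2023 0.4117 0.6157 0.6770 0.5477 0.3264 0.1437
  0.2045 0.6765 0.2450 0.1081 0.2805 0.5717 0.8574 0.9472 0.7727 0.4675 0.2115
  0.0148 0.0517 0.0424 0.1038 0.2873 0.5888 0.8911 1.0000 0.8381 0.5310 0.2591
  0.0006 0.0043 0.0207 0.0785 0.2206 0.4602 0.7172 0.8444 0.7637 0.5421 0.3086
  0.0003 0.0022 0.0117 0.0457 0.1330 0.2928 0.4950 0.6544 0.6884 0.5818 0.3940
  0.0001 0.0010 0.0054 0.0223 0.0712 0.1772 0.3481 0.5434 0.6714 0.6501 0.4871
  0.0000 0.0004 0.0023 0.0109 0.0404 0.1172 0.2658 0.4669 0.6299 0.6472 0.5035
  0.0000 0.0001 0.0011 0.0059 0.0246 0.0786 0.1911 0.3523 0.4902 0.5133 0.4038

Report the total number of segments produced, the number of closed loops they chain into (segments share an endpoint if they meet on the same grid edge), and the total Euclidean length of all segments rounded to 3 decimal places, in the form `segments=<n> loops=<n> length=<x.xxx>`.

segments=16 loops=2 length=13.667

cell (2,0): code 0100 → (2.688,1.000)–(3.000,0.617)
cell (2,1): code 1000 → (3.000,1.407)–(2.688,1.000)
cell (3,0): code 0010 → (3.000,0.617)–(3.900,1.000)
cell (3,1): code 0001 → (3.900,1.000)–(3.000,1.407)
cell (3,5): code 0100 → (3.369,6.000)–(4.000,5.467)
cell (3,6): code 1100 → (3.104,7.000)–(3.369,6.000)
cell (3,7): code 1100 → (3.699,8.000)–(3.104,7.000)
cell (3,8): code 1000 → (4.000,8.222)–(3.699,8.000)
cell (4,5): code 0110 → (4.000,5.467)–(5.000,5.384)
cell (4,8): code 1001 → (5.000,8.433)–(4.000,8.222)
cell (5,5): code 0110 → (5.000,5.384)–(6.000,5.953)
cell (5,8): code 1001 → (6.000,8.265)–(5.000,8.433)
cell (6,5): code 0010 → (6.000,5.953)–(6.055,6.000)
cell (6,6): code 0011 → (6.055,6.000)–(6.734,7.000)
cell (6,7): code 0011 → (6.734,7.000)–(6.780,8.000)
cell (6,8): code 0001 → (6.780,8.000)–(6.000,8.265)
total: 16 segments, chained into 2 closed loop(s), length Σ = 13.666844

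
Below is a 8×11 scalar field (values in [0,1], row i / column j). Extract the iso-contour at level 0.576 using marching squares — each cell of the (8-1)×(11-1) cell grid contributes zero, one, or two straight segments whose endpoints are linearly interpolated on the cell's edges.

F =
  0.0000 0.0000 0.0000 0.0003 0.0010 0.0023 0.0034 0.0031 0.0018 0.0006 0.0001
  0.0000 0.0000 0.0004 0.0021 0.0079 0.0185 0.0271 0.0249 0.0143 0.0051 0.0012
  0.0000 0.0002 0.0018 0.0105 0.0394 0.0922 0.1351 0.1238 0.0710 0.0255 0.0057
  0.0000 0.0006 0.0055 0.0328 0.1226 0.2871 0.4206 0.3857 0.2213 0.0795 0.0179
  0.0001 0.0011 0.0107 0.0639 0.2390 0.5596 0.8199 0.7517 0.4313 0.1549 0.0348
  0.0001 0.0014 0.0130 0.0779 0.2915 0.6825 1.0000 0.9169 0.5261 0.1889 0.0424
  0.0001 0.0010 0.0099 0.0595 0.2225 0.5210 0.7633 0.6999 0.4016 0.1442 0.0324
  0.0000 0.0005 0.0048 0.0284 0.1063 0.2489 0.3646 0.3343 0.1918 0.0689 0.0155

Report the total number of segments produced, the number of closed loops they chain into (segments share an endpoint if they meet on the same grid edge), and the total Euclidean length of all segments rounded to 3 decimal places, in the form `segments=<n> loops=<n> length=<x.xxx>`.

cell (3,5): code 0100 → (3.389,6.000)–(4.000,5.063)
cell (3,6): code 1100 → (3.520,7.000)–(3.389,6.000)
cell (3,7): code 1000 → (4.000,7.548)–(3.520,7.000)
cell (4,4): code 0100 → (4.133,5.000)–(5.000,4.728)
cell (4,5): code 1110 → (4.000,5.063)–(4.133,5.000)
cell (4,7): code 1001 → (5.000,7.872)–(4.000,7.548)
cell (5,4): code 0010 → (5.000,4.728)–(5.659,5.000)
cell (5,5): code 0111 → (5.659,5.000)–(6.000,5.227)
cell (5,7): code 1001 → (6.000,7.415)–(5.000,7.872)
cell (6,5): code 0010 → (6.000,5.227)–(6.470,6.000)
cell (6,6): code 0011 → (6.470,6.000)–(6.339,7.000)
cell (6,7): code 0001 → (6.339,7.000)–(6.000,7.415)
total: 12 segments, chained into 1 closed loop(s), length Σ = 9.634291

segments=12 loops=1 length=9.634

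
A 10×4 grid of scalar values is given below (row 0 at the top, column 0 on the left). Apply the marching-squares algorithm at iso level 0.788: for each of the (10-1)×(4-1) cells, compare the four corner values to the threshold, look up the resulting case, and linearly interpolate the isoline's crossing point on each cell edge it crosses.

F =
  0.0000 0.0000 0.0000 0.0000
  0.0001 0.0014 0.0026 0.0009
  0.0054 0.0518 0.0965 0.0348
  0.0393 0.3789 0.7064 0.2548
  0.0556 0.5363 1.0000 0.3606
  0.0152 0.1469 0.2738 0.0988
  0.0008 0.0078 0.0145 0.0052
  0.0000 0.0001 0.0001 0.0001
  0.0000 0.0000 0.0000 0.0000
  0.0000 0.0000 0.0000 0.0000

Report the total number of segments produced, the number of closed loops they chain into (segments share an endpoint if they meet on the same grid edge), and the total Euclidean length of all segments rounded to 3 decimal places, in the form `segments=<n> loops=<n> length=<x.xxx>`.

segments=4 loops=1 length=2.633

cell (3,1): code 0100 → (3.278,2.000)–(4.000,1.543)
cell (3,2): code 1000 → (4.000,2.332)–(3.278,2.000)
cell (4,1): code 0010 → (4.000,1.543)–(4.292,2.000)
cell (4,2): code 0001 → (4.292,2.000)–(4.000,2.332)
total: 4 segments, chained into 1 closed loop(s), length Σ = 2.633408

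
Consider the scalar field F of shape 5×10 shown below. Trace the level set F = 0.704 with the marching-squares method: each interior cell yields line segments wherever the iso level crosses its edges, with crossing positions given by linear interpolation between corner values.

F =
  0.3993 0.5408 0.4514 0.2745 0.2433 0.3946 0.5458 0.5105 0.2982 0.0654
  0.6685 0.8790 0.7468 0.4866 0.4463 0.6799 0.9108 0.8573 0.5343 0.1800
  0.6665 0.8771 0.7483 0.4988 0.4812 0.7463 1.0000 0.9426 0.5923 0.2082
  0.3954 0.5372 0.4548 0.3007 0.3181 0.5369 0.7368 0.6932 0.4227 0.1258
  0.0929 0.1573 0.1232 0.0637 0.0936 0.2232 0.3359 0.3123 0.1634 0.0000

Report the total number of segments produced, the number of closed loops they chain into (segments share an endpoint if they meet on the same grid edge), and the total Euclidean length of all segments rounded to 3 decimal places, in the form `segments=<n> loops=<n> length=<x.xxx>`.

cell (0,0): code 0100 → (0.483,1.000)–(1.000,0.169)
cell (0,1): code 1100 → (0.855,2.000)–(0.483,1.000)
cell (0,2): code 1000 → (1.000,2.164)–(0.855,2.000)
cell (0,5): code 0100 → (0.433,6.000)–(1.000,5.104)
cell (0,6): code 1100 → (0.558,7.000)–(0.433,6.000)
cell (0,7): code 1000 → (1.000,7.475)–(0.558,7.000)
cell (1,0): code 0110 → (1.000,0.169)–(2.000,0.178)
cell (1,2): code 1001 → (2.000,2.178)–(1.000,2.164)
cell (1,4): code 0100 → (1.363,5.000)–(2.000,4.840)
cell (1,5): code 1110 → (1.000,5.104)–(1.363,5.000)
cell (1,7): code 1001 → (2.000,7.681)–(1.000,7.475)
cell (2,0): code 0010 → (2.000,0.178)–(2.509,1.000)
cell (2,1): code 0011 → (2.509,1.000)–(2.151,2.000)
cell (2,2): code 0001 → (2.151,2.000)–(2.000,2.178)
cell (2,4): code 0010 → (2.000,4.840)–(2.202,5.000)
cell (2,5): code 0111 → (2.202,5.000)–(3.000,5.836)
cell (2,6): code 1011 → (3.000,6.752)–(2.957,7.000)
cell (2,7): code 0001 → (2.957,7.000)–(2.000,7.681)
cell (3,5): code 0010 → (3.000,5.836)–(3.082,6.000)
cell (3,6): code 0001 → (3.082,6.000)–(3.000,6.752)
total: 20 segments, chained into 2 closed loop(s), length Σ = 15.078540

segments=20 loops=2 length=15.079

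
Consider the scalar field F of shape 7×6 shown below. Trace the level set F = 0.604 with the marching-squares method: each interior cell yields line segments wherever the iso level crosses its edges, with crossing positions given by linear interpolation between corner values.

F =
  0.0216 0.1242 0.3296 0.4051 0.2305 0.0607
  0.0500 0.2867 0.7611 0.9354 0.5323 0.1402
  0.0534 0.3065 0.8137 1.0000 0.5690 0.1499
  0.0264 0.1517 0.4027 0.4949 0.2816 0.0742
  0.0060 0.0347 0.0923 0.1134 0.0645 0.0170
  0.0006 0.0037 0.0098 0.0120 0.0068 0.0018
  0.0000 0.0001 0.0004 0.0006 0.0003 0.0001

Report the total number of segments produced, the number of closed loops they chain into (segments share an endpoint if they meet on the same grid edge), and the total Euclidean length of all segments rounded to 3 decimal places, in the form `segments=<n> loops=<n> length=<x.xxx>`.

cell (0,1): code 0100 → (0.636,2.000)–(1.000,1.669)
cell (0,2): code 1100 → (0.375,3.000)–(0.636,2.000)
cell (0,3): code 1000 → (1.000,3.822)–(0.375,3.000)
cell (1,1): code 0110 → (1.000,1.669)–(2.000,1.587)
cell (1,3): code 1001 → (2.000,3.919)–(1.000,3.822)
cell (2,1): code 0010 → (2.000,1.587)–(2.510,2.000)
cell (2,2): code 0011 → (2.510,2.000)–(2.784,3.000)
cell (2,3): code 0001 → (2.784,3.000)–(2.000,3.919)
total: 8 segments, chained into 1 closed loop(s), length Σ = 7.467673

segments=8 loops=1 length=7.468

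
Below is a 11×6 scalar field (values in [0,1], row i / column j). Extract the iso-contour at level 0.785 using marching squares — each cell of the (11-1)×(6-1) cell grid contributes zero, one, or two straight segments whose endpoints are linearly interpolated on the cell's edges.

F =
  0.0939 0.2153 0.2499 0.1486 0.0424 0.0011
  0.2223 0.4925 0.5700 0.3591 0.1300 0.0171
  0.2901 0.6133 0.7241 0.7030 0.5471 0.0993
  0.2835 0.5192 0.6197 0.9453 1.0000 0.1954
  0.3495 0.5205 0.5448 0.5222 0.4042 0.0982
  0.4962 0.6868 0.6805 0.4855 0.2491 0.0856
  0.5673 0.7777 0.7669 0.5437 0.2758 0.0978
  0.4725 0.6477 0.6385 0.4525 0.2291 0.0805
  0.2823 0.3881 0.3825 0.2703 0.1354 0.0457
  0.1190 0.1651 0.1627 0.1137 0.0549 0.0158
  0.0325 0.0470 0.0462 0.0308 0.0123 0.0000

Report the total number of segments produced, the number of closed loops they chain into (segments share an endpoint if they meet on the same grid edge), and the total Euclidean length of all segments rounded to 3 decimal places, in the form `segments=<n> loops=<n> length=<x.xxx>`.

segments=6 loops=1 length=4.457

cell (2,2): code 0100 → (2.338,3.000)–(3.000,2.508)
cell (2,3): code 1100 → (2.525,4.000)–(2.338,3.000)
cell (2,4): code 1000 → (3.000,4.267)–(2.525,4.000)
cell (3,2): code 0010 → (3.000,2.508)–(3.379,3.000)
cell (3,3): code 0011 → (3.379,3.000)–(3.361,4.000)
cell (3,4): code 0001 → (3.361,4.000)–(3.000,4.267)
total: 6 segments, chained into 1 closed loop(s), length Σ = 4.457139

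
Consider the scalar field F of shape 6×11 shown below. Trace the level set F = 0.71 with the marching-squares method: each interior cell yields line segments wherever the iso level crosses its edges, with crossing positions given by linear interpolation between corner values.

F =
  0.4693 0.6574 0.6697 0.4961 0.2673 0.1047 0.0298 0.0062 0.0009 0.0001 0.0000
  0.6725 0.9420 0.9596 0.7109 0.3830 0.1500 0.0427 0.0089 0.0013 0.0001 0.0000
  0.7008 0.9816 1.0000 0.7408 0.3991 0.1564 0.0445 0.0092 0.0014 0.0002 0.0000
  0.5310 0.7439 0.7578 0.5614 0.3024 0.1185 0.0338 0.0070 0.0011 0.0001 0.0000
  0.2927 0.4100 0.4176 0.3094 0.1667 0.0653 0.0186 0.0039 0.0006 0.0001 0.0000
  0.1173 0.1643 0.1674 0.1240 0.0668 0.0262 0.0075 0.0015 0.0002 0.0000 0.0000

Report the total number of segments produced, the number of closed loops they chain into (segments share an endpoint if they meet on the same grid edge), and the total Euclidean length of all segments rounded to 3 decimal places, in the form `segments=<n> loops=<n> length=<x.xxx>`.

segments=12 loops=1 length=9.590

cell (0,0): code 0100 → (0.185,1.000)–(1.000,0.139)
cell (0,1): code 1100 → (0.139,2.000)–(0.185,1.000)
cell (0,2): code 1100 → (0.996,3.000)–(0.139,2.000)
cell (0,3): code 1000 → (1.000,3.003)–(0.996,3.000)
cell (1,0): code 0110 → (1.000,0.139)–(2.000,0.033)
cell (1,3): code 1001 → (2.000,3.090)–(1.000,3.003)
cell (2,0): code 0110 → (2.000,0.033)–(3.000,0.841)
cell (2,2): code 1011 → (3.000,2.243)–(2.172,3.000)
cell (2,3): code 0001 → (2.172,3.000)–(2.000,3.090)
cell (3,0): code 0010 → (3.000,0.841)–(3.102,1.000)
cell (3,1): code 0011 → (3.102,1.000)–(3.141,2.000)
cell (3,2): code 0001 → (3.141,2.000)–(3.000,2.243)
total: 12 segments, chained into 1 closed loop(s), length Σ = 9.589982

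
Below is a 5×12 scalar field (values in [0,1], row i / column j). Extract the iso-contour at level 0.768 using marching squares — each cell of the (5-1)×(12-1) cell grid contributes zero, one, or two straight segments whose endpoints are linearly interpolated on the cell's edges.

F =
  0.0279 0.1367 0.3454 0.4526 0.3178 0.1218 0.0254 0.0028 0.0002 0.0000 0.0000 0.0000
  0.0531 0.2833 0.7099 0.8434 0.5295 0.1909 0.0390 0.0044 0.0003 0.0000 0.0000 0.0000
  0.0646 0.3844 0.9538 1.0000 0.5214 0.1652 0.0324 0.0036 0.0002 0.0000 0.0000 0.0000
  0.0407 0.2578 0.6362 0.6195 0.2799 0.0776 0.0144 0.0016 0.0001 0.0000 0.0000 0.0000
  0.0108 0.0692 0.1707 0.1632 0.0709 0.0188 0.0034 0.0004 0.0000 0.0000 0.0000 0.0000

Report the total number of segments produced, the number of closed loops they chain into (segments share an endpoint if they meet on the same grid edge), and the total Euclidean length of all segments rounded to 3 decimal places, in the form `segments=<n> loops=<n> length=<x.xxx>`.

segments=8 loops=1 length=5.708

cell (0,2): code 0100 → (0.807,3.000)–(1.000,2.435)
cell (0,3): code 1000 → (1.000,3.240)–(0.807,3.000)
cell (1,1): code 0100 → (1.238,2.000)–(2.000,1.674)
cell (1,2): code 1110 → (1.000,2.435)–(1.238,2.000)
cell (1,3): code 1001 → (2.000,3.485)–(1.000,3.240)
cell (2,1): code 0010 → (2.000,1.674)–(2.585,2.000)
cell (2,2): code 0011 → (2.585,2.000)–(2.610,3.000)
cell (2,3): code 0001 → (2.610,3.000)–(2.000,3.485)
total: 8 segments, chained into 1 closed loop(s), length Σ = 5.708374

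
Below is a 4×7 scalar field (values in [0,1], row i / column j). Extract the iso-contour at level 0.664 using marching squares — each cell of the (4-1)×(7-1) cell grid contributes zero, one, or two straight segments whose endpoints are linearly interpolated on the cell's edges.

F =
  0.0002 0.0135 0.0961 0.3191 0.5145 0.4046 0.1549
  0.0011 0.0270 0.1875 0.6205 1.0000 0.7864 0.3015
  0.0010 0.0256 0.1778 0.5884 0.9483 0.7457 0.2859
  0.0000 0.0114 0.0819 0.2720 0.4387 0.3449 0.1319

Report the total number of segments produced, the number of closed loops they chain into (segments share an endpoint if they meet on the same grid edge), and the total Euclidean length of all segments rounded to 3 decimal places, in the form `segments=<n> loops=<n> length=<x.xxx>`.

cell (0,3): code 0100 → (0.308,4.000)–(1.000,3.115)
cell (0,4): code 1100 → (0.679,5.000)–(0.308,4.000)
cell (0,5): code 1000 → (1.000,5.252)–(0.679,5.000)
cell (1,3): code 0110 → (1.000,3.115)–(2.000,3.210)
cell (1,5): code 1001 → (2.000,5.178)–(1.000,5.252)
cell (2,3): code 0010 → (2.000,3.210)–(2.558,4.000)
cell (2,4): code 0011 → (2.558,4.000)–(2.204,5.000)
cell (2,5): code 0001 → (2.204,5.000)–(2.000,5.178)
total: 8 segments, chained into 1 closed loop(s), length Σ = 6.904226

segments=8 loops=1 length=6.904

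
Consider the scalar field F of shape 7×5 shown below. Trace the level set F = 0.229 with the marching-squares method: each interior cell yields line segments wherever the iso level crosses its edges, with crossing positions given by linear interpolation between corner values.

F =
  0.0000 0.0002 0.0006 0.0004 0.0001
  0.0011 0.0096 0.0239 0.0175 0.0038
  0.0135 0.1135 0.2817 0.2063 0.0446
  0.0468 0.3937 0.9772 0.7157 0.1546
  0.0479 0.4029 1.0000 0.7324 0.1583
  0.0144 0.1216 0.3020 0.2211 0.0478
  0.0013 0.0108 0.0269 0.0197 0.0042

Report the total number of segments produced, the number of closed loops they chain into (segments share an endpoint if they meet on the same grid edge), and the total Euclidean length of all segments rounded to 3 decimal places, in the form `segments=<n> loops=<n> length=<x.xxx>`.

cell (1,1): code 0100 → (1.796,2.000)–(2.000,1.687)
cell (1,2): code 1000 → (2.000,2.699)–(1.796,2.000)
cell (2,0): code 0100 → (2.412,1.000)–(3.000,0.525)
cell (2,1): code 1110 → (2.000,1.687)–(2.412,1.000)
cell (2,2): code 1101 → (2.045,3.000)–(2.000,2.699)
cell (2,3): code 1000 → (3.000,3.867)–(2.045,3.000)
cell (3,0): code 0110 → (3.000,0.525)–(4.000,0.510)
cell (3,3): code 1001 → (4.000,3.877)–(3.000,3.867)
cell (4,0): code 0010 → (4.000,0.510)–(4.618,1.000)
cell (4,1): code 0111 → (4.618,1.000)–(5.000,1.595)
cell (4,2): code 1011 → (5.000,2.902)–(4.985,3.000)
cell (4,3): code 0001 → (4.985,3.000)–(4.000,3.877)
cell (5,1): code 0010 → (5.000,1.595)–(5.265,2.000)
cell (5,2): code 0001 → (5.265,2.000)–(5.000,2.902)
total: 14 segments, chained into 1 closed loop(s), length Σ = 10.591507

segments=14 loops=1 length=10.592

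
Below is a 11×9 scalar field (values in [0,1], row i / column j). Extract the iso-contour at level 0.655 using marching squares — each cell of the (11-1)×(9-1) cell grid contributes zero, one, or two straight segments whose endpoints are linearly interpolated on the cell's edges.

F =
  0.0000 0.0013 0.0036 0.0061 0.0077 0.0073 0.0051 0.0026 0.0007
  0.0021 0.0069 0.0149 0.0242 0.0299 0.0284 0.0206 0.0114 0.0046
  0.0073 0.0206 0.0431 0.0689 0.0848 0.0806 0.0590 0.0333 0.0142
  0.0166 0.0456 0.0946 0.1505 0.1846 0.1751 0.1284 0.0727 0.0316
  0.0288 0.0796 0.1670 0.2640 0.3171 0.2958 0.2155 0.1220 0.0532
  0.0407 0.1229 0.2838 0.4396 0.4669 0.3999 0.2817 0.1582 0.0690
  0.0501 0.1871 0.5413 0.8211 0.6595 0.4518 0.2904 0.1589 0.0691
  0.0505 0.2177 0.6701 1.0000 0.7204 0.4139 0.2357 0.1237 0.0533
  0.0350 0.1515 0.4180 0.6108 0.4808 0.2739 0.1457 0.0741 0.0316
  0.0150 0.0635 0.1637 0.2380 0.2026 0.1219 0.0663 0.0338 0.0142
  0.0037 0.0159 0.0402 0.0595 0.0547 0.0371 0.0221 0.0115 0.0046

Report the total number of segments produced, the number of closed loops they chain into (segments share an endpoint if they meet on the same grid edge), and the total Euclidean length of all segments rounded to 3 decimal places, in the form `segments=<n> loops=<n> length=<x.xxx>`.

segments=10 loops=1 length=6.847

cell (5,2): code 0100 → (5.565,3.000)–(6.000,2.406)
cell (5,3): code 1100 → (5.977,4.000)–(5.565,3.000)
cell (5,4): code 1000 → (6.000,4.022)–(5.977,4.000)
cell (6,1): code 0100 → (6.883,2.000)–(7.000,1.967)
cell (6,2): code 1110 → (6.000,2.406)–(6.883,2.000)
cell (6,4): code 1001 → (7.000,4.213)–(6.000,4.022)
cell (7,1): code 0010 → (7.000,1.967)–(7.060,2.000)
cell (7,2): code 0011 → (7.060,2.000)–(7.886,3.000)
cell (7,3): code 0011 → (7.886,3.000)–(7.273,4.000)
cell (7,4): code 0001 → (7.273,4.000)–(7.000,4.213)
total: 10 segments, chained into 1 closed loop(s), length Σ = 6.847091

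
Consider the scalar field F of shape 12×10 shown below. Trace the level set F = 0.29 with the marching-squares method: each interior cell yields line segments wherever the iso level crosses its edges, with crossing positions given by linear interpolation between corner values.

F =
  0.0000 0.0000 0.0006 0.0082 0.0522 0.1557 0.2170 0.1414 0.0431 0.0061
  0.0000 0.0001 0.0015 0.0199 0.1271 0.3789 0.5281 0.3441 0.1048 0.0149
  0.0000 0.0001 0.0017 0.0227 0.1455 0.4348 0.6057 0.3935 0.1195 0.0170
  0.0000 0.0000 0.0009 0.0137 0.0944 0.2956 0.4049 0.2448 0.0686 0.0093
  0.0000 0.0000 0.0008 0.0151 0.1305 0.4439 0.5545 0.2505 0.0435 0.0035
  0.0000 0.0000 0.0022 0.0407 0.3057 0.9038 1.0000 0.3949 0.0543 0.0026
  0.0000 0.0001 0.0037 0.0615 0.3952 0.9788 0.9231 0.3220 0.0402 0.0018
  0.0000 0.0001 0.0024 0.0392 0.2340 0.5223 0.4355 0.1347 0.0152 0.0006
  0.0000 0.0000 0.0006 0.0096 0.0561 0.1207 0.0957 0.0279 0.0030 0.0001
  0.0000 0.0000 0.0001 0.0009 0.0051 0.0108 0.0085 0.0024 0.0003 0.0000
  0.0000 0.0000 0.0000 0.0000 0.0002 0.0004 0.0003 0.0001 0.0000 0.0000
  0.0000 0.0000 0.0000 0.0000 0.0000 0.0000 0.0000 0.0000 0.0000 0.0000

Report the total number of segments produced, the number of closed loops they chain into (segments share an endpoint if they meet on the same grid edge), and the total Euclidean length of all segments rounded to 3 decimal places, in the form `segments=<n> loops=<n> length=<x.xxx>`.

cell (0,4): code 0100 → (0.602,5.000)–(1.000,4.647)
cell (0,5): code 1100 → (0.235,6.000)–(0.602,5.000)
cell (0,6): code 1100 → (0.733,7.000)–(0.235,6.000)
cell (0,7): code 1000 → (1.000,7.226)–(0.733,7.000)
cell (1,4): code 0110 → (1.000,4.647)–(2.000,4.499)
cell (1,7): code 1001 → (2.000,7.378)–(1.000,7.226)
cell (2,4): code 0110 → (2.000,4.499)–(3.000,4.972)
cell (2,6): code 1011 → (3.000,6.718)–(2.696,7.000)
cell (2,7): code 0001 → (2.696,7.000)–(2.000,7.378)
cell (3,4): code 0110 → (3.000,4.972)–(4.000,4.509)
cell (3,6): code 1001 → (4.000,6.870)–(3.000,6.718)
cell (4,3): code 0100 → (4.910,4.000)–(5.000,3.941)
cell (4,4): code 1110 → (4.000,4.509)–(4.910,4.000)
cell (4,6): code 1101 → (4.274,7.000)–(4.000,6.870)
cell (4,7): code 1000 → (5.000,7.308)–(4.274,7.000)
cell (5,3): code 0110 → (5.000,3.941)–(6.000,3.685)
cell (5,7): code 1001 → (6.000,7.114)–(5.000,7.308)
cell (6,3): code 0010 → (6.000,3.685)–(6.653,4.000)
cell (6,4): code 0111 → (6.653,4.000)–(7.000,4.194)
cell (6,6): code 1011 → (7.000,6.484)–(6.171,7.000)
cell (6,7): code 0001 → (6.171,7.000)–(6.000,7.114)
cell (7,4): code 0010 → (7.000,4.194)–(7.578,5.000)
cell (7,5): code 0011 → (7.578,5.000)–(7.428,6.000)
cell (7,6): code 0001 → (7.428,6.000)–(7.000,6.484)
total: 24 segments, chained into 1 closed loop(s), length Σ = 18.760403

segments=24 loops=1 length=18.760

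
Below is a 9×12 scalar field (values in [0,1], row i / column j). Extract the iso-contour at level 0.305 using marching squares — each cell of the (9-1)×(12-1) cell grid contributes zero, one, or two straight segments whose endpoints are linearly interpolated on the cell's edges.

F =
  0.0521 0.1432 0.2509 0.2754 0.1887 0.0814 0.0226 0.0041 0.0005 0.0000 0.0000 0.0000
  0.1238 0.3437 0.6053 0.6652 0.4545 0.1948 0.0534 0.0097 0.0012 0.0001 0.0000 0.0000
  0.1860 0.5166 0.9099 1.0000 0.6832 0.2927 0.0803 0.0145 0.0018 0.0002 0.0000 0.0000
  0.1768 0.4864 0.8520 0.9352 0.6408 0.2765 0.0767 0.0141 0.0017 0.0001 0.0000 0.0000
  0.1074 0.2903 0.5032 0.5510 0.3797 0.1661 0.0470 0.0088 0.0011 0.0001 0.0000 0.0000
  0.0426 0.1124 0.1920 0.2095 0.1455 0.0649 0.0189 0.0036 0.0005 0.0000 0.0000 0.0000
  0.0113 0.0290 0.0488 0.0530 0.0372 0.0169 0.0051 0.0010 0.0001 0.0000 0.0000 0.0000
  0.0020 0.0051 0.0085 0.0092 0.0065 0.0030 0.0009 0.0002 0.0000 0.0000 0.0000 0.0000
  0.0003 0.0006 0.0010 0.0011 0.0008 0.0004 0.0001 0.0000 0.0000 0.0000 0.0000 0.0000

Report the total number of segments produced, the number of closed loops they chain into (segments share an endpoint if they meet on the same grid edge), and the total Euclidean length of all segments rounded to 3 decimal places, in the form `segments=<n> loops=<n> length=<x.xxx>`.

cell (0,0): code 0100 → (0.807,1.000)–(1.000,0.824)
cell (0,1): code 1100 → (0.153,2.000)–(0.807,1.000)
cell (0,2): code 1100 → (0.076,3.000)–(0.153,2.000)
cell (0,3): code 1100 → (0.438,4.000)–(0.076,3.000)
cell (0,4): code 1000 → (1.000,4.576)–(0.438,4.000)
cell (1,0): code 0110 → (1.000,0.824)–(2.000,0.360)
cell (1,4): code 1001 → (2.000,4.969)–(1.000,4.576)
cell (2,0): code 0110 → (2.000,0.360)–(3.000,0.414)
cell (2,4): code 1001 → (3.000,4.922)–(2.000,4.969)
cell (3,0): code 0010 → (3.000,0.414)–(3.925,1.000)
cell (3,1): code 0111 → (3.925,1.000)–(4.000,1.069)
cell (3,4): code 1001 → (4.000,4.350)–(3.000,4.922)
cell (4,1): code 0010 → (4.000,1.069)–(4.637,2.000)
cell (4,2): code 0011 → (4.637,2.000)–(4.720,3.000)
cell (4,3): code 0011 → (4.720,3.000)–(4.319,4.000)
cell (4,4): code 0001 → (4.319,4.000)–(4.000,4.350)
total: 16 segments, chained into 1 closed loop(s), length Σ = 14.538049

segments=16 loops=1 length=14.538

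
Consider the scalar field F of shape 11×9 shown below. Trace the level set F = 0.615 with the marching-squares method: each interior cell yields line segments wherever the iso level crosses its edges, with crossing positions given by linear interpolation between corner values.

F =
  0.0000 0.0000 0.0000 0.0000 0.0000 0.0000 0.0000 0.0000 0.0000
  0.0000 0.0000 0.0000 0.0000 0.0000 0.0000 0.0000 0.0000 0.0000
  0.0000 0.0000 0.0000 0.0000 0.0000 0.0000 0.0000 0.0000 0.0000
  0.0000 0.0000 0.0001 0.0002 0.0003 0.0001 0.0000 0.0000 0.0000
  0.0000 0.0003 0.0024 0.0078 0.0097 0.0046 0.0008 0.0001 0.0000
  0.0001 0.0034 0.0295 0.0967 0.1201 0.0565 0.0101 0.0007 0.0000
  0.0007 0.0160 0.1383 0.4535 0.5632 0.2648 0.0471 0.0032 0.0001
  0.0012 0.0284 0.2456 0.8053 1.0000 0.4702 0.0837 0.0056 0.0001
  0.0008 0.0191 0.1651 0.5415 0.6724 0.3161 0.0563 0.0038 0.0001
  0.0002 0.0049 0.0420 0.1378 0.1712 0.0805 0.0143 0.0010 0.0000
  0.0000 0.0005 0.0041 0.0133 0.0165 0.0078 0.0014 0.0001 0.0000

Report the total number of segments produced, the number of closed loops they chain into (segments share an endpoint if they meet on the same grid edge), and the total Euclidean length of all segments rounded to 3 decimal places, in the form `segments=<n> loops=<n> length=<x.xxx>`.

segments=8 loops=1 length=6.062

cell (6,2): code 0100 → (6.459,3.000)–(7.000,2.660)
cell (6,3): code 1100 → (6.119,4.000)–(6.459,3.000)
cell (6,4): code 1000 → (7.000,4.727)–(6.119,4.000)
cell (7,2): code 0010 → (7.000,2.660)–(7.721,3.000)
cell (7,3): code 0111 → (7.721,3.000)–(8.000,3.561)
cell (7,4): code 1001 → (8.000,4.161)–(7.000,4.727)
cell (8,3): code 0010 → (8.000,3.561)–(8.115,4.000)
cell (8,4): code 0001 → (8.115,4.000)–(8.000,4.161)
total: 8 segments, chained into 1 closed loop(s), length Σ = 6.061687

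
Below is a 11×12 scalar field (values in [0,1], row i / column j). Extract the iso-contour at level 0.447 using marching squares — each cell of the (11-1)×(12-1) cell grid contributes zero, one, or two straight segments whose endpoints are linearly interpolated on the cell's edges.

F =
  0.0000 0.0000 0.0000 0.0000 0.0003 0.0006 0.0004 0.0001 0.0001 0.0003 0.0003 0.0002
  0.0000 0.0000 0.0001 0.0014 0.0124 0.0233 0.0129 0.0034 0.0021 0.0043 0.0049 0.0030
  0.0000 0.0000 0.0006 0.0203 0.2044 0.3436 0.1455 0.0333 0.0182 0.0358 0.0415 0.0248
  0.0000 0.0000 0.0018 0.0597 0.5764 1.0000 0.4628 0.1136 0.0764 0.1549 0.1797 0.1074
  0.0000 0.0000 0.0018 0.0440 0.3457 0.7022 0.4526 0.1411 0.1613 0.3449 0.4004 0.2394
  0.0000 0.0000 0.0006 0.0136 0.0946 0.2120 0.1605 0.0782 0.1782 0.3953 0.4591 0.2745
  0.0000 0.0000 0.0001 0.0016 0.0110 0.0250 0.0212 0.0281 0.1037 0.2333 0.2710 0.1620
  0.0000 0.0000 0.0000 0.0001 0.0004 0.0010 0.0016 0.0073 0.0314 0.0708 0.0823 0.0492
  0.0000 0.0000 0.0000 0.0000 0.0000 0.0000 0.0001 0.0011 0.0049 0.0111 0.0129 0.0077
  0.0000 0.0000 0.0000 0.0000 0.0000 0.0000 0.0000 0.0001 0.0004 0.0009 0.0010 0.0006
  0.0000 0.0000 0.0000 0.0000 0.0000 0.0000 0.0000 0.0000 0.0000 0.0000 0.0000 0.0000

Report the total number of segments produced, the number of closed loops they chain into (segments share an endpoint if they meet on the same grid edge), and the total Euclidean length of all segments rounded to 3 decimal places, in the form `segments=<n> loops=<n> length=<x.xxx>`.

segments=14 loops=2 length=7.844

cell (2,3): code 0100 → (2.652,4.000)–(3.000,3.750)
cell (2,4): code 1100 → (2.158,5.000)–(2.652,4.000)
cell (2,5): code 1100 → (2.950,6.000)–(2.158,5.000)
cell (2,6): code 1000 → (3.000,6.045)–(2.950,6.000)
cell (3,3): code 0010 → (3.000,3.750)–(3.561,4.000)
cell (3,4): code 0111 → (3.561,4.000)–(4.000,4.284)
cell (3,6): code 1001 → (4.000,6.018)–(3.000,6.045)
cell (4,4): code 0010 → (4.000,4.284)–(4.521,5.000)
cell (4,5): code 0011 → (4.521,5.000)–(4.019,6.000)
cell (4,6): code 0001 → (4.019,6.000)–(4.000,6.018)
cell (4,9): code 0100 → (4.794,10.000)–(5.000,9.810)
cell (4,10): code 1000 → (5.000,10.066)–(4.794,10.000)
cell (5,9): code 0010 → (5.000,9.810)–(5.064,10.000)
cell (5,10): code 0001 → (5.064,10.000)–(5.000,10.066)
total: 14 segments, chained into 2 closed loop(s), length Σ = 7.843882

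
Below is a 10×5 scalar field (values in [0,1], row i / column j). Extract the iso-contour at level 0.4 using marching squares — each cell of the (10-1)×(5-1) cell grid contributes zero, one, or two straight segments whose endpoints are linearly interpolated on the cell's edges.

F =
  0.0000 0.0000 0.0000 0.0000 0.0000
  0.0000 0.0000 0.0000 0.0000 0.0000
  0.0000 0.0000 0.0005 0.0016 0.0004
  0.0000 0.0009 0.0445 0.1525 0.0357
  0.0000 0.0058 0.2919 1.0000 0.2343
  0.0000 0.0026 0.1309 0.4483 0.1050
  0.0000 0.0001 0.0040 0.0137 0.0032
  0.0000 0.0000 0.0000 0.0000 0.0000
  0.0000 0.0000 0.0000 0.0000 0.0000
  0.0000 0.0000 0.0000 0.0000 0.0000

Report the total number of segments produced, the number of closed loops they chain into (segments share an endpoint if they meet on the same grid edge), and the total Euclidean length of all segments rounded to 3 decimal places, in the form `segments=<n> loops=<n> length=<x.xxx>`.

cell (3,2): code 0100 → (3.292,3.000)–(4.000,2.153)
cell (3,3): code 1000 → (4.000,3.784)–(3.292,3.000)
cell (4,2): code 0110 → (4.000,2.153)–(5.000,2.848)
cell (4,3): code 1001 → (5.000,3.141)–(4.000,3.784)
cell (5,2): code 0010 → (5.000,2.848)–(5.111,3.000)
cell (5,3): code 0001 → (5.111,3.000)–(5.000,3.141)
total: 6 segments, chained into 1 closed loop(s), length Σ = 4.934671

segments=6 loops=1 length=4.935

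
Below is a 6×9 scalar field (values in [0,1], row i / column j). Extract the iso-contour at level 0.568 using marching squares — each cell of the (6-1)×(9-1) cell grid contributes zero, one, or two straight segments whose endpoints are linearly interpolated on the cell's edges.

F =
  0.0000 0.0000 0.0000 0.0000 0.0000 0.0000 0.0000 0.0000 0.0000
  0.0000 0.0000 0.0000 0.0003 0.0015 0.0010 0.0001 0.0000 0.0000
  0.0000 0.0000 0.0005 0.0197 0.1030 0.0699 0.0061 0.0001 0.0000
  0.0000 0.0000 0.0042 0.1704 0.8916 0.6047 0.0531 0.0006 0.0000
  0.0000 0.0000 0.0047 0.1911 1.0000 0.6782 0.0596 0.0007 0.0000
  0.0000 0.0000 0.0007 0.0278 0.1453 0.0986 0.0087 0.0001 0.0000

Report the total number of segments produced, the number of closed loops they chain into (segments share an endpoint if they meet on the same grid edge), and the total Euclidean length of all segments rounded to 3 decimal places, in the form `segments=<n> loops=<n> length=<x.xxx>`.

segments=8 loops=1 length=5.815

cell (2,3): code 0100 → (2.590,4.000)–(3.000,3.551)
cell (2,4): code 1100 → (2.931,5.000)–(2.590,4.000)
cell (2,5): code 1000 → (3.000,5.067)–(2.931,5.000)
cell (3,3): code 0110 → (3.000,3.551)–(4.000,3.466)
cell (3,5): code 1001 → (4.000,5.178)–(3.000,5.067)
cell (4,3): code 0010 → (4.000,3.466)–(4.505,4.000)
cell (4,4): code 0011 → (4.505,4.000)–(4.190,5.000)
cell (4,5): code 0001 → (4.190,5.000)–(4.000,5.178)
total: 8 segments, chained into 1 closed loop(s), length Σ = 5.814640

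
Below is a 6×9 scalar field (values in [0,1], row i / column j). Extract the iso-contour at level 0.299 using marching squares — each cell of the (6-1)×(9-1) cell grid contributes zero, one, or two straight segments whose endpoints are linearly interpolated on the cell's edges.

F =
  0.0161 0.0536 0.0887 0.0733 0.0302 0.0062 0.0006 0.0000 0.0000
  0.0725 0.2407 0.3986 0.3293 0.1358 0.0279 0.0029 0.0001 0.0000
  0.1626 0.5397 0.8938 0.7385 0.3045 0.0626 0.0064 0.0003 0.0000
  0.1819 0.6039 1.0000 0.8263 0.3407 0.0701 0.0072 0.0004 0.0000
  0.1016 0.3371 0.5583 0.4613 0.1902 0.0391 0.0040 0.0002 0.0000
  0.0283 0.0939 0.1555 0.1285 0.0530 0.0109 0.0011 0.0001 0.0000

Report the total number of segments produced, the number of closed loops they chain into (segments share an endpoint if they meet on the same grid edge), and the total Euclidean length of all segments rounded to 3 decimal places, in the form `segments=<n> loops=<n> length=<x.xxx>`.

segments=16 loops=1 length=12.117

cell (0,1): code 0100 → (0.679,2.000)–(1.000,1.369)
cell (0,2): code 1100 → (0.882,3.000)–(0.679,2.000)
cell (0,3): code 1000 → (1.000,3.157)–(0.882,3.000)
cell (1,0): code 0100 → (1.195,1.000)–(2.000,0.362)
cell (1,1): code 1110 → (1.000,1.369)–(1.195,1.000)
cell (1,3): code 1101 → (1.967,4.000)–(1.000,3.157)
cell (1,4): code 1000 → (2.000,4.023)–(1.967,4.000)
cell (2,0): code 0110 → (2.000,0.362)–(3.000,0.277)
cell (2,4): code 1001 → (3.000,4.154)–(2.000,4.023)
cell (3,0): code 0110 → (3.000,0.277)–(4.000,0.838)
cell (3,3): code 1011 → (4.000,3.599)–(3.277,4.000)
cell (3,4): code 0001 → (3.277,4.000)–(3.000,4.154)
cell (4,0): code 0010 → (4.000,0.838)–(4.157,1.000)
cell (4,1): code 0011 → (4.157,1.000)–(4.644,2.000)
cell (4,2): code 0011 → (4.644,2.000)–(4.488,3.000)
cell (4,3): code 0001 → (4.488,3.000)–(4.000,3.599)
total: 16 segments, chained into 1 closed loop(s), length Σ = 12.117015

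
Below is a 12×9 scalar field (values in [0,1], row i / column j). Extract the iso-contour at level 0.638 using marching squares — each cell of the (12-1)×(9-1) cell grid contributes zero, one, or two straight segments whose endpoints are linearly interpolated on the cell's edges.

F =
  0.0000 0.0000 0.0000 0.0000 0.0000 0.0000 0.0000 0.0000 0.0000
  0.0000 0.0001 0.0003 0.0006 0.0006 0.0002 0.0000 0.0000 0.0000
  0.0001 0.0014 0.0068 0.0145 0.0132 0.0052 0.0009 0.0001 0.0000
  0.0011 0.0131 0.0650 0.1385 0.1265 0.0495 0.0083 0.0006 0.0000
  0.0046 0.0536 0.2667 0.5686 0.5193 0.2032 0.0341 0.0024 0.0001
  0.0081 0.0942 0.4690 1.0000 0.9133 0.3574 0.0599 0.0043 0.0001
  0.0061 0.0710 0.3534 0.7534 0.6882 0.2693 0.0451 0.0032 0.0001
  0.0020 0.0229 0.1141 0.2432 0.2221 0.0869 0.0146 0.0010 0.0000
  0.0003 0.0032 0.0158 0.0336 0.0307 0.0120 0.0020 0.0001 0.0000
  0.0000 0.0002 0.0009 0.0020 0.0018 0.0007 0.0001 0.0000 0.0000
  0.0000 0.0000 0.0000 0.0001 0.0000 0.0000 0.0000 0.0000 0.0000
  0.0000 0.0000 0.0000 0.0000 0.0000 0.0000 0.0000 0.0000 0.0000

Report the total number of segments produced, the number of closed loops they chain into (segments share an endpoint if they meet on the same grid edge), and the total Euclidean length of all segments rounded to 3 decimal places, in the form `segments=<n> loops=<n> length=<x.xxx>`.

cell (4,2): code 0100 → (4.161,3.000)–(5.000,2.318)
cell (4,3): code 1100 → (4.301,4.000)–(4.161,3.000)
cell (4,4): code 1000 → (5.000,4.495)–(4.301,4.000)
cell (5,2): code 0110 → (5.000,2.318)–(6.000,2.712)
cell (5,4): code 1001 → (6.000,4.120)–(5.000,4.495)
cell (6,2): code 0010 → (6.000,2.712)–(6.226,3.000)
cell (6,3): code 0011 → (6.226,3.000)–(6.108,4.000)
cell (6,4): code 0001 → (6.108,4.000)–(6.000,4.120)
total: 8 segments, chained into 1 closed loop(s), length Σ = 6.624789

segments=8 loops=1 length=6.625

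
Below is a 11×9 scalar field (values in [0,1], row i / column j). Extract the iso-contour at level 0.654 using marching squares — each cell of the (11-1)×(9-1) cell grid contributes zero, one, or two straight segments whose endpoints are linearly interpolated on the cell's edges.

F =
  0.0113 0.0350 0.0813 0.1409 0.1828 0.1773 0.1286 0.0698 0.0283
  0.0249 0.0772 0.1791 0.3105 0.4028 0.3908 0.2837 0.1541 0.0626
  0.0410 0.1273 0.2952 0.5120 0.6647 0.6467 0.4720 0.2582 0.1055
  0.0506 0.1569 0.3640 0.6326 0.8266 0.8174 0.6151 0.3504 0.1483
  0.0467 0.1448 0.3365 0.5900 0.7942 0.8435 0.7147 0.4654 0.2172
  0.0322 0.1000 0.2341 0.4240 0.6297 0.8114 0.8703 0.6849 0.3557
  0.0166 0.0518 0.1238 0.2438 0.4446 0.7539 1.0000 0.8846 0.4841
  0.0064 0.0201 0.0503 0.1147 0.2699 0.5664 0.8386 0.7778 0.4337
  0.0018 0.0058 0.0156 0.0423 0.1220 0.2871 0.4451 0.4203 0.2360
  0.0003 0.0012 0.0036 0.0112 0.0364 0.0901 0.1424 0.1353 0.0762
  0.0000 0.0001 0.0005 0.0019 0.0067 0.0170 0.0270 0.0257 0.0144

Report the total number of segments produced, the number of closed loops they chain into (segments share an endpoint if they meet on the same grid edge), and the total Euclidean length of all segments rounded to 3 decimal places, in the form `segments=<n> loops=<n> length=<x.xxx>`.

segments=20 loops=1 length=15.143

cell (1,3): code 0100 → (1.959,4.000)–(2.000,3.930)
cell (1,4): code 1000 → (2.000,4.594)–(1.959,4.000)
cell (2,3): code 0110 → (2.000,3.930)–(3.000,3.110)
cell (2,4): code 1101 → (2.043,5.000)–(2.000,4.594)
cell (2,5): code 1000 → (3.000,5.808)–(2.043,5.000)
cell (3,3): code 0110 → (3.000,3.110)–(4.000,3.313)
cell (3,5): code 1101 → (3.391,6.000)–(3.000,5.808)
cell (3,6): code 1000 → (4.000,6.243)–(3.391,6.000)
cell (4,3): code 0010 → (4.000,3.313)–(4.852,4.000)
cell (4,4): code 0111 → (4.852,4.000)–(5.000,4.134)
cell (4,6): code 1101 → (4.859,7.000)–(4.000,6.243)
cell (4,7): code 1000 → (5.000,7.094)–(4.859,7.000)
cell (5,4): code 0110 → (5.000,4.134)–(6.000,4.677)
cell (5,7): code 1001 → (6.000,7.576)–(5.000,7.094)
cell (6,4): code 0010 → (6.000,4.677)–(6.533,5.000)
cell (6,5): code 0111 → (6.533,5.000)–(7.000,5.322)
cell (6,7): code 1001 → (7.000,7.360)–(6.000,7.576)
cell (7,5): code 0010 → (7.000,5.322)–(7.469,6.000)
cell (7,6): code 0011 → (7.469,6.000)–(7.346,7.000)
cell (7,7): code 0001 → (7.346,7.000)–(7.000,7.360)
total: 20 segments, chained into 1 closed loop(s), length Σ = 15.142977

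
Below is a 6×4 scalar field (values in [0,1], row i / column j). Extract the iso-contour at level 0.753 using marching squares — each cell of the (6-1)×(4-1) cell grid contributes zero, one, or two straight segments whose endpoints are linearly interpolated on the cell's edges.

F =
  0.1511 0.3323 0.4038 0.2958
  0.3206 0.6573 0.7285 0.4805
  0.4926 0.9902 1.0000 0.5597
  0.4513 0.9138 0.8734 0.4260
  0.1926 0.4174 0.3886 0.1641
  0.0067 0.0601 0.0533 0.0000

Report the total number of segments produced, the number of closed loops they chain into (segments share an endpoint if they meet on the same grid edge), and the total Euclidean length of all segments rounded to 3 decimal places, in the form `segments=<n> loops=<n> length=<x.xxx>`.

cell (1,0): code 0100 → (1.287,1.000)–(2.000,0.523)
cell (1,1): code 1100 → (1.090,2.000)–(1.287,1.000)
cell (1,2): code 1000 → (2.000,2.561)–(1.090,2.000)
cell (2,0): code 0110 → (2.000,0.523)–(3.000,0.652)
cell (2,2): code 1001 → (3.000,2.269)–(2.000,2.561)
cell (3,0): code 0010 → (3.000,0.652)–(3.324,1.000)
cell (3,1): code 0011 → (3.324,1.000)–(3.248,2.000)
cell (3,2): code 0001 → (3.248,2.000)–(3.000,2.269)
total: 8 segments, chained into 1 closed loop(s), length Σ = 6.839610

segments=8 loops=1 length=6.840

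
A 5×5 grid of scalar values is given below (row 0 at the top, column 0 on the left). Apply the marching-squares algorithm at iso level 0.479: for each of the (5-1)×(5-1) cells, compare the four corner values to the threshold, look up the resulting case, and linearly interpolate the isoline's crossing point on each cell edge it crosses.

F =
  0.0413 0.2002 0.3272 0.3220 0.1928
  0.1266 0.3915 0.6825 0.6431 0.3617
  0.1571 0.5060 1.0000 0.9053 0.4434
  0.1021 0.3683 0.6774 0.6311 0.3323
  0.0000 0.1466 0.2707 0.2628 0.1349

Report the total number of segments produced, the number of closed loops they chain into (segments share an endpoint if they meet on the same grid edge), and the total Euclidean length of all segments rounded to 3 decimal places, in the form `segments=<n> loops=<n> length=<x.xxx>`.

cell (0,1): code 0100 → (0.427,2.000)–(1.000,1.301)
cell (0,2): code 1100 → (0.489,3.000)–(0.427,2.000)
cell (0,3): code 1000 → (1.000,3.583)–(0.489,3.000)
cell (1,0): code 0100 → (1.764,1.000)–(2.000,0.923)
cell (1,1): code 1110 → (1.000,1.301)–(1.764,1.000)
cell (1,3): code 1001 → (2.000,3.923)–(1.000,3.583)
cell (2,0): code 0010 → (2.000,0.923)–(2.196,1.000)
cell (2,1): code 0111 → (2.196,1.000)–(3.000,1.358)
cell (2,3): code 1001 → (3.000,3.509)–(2.000,3.923)
cell (3,1): code 0010 → (3.000,1.358)–(3.488,2.000)
cell (3,2): code 0011 → (3.488,2.000)–(3.413,3.000)
cell (3,3): code 0001 → (3.413,3.000)–(3.000,3.509)
total: 12 segments, chained into 1 closed loop(s), length Σ = 9.444425

segments=12 loops=1 length=9.444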